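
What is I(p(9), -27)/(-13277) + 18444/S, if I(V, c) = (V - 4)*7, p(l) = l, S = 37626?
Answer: 40594013/83260067 ≈ 0.48756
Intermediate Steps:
I(V, c) = -28 + 7*V (I(V, c) = (-4 + V)*7 = -28 + 7*V)
I(p(9), -27)/(-13277) + 18444/S = (-28 + 7*9)/(-13277) + 18444/37626 = (-28 + 63)*(-1/13277) + 18444*(1/37626) = 35*(-1/13277) + 3074/6271 = -35/13277 + 3074/6271 = 40594013/83260067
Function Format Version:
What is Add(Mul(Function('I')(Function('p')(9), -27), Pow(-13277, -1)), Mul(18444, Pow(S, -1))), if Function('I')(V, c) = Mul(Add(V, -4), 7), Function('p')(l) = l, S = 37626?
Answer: Rational(40594013, 83260067) ≈ 0.48756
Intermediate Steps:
Function('I')(V, c) = Add(-28, Mul(7, V)) (Function('I')(V, c) = Mul(Add(-4, V), 7) = Add(-28, Mul(7, V)))
Add(Mul(Function('I')(Function('p')(9), -27), Pow(-13277, -1)), Mul(18444, Pow(S, -1))) = Add(Mul(Add(-28, Mul(7, 9)), Pow(-13277, -1)), Mul(18444, Pow(37626, -1))) = Add(Mul(Add(-28, 63), Rational(-1, 13277)), Mul(18444, Rational(1, 37626))) = Add(Mul(35, Rational(-1, 13277)), Rational(3074, 6271)) = Add(Rational(-35, 13277), Rational(3074, 6271)) = Rational(40594013, 83260067)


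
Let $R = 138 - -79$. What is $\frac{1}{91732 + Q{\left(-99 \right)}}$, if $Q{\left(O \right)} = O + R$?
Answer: $\frac{1}{91850} \approx 1.0887 \cdot 10^{-5}$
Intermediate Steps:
$R = 217$ ($R = 138 + 79 = 217$)
$Q{\left(O \right)} = 217 + O$ ($Q{\left(O \right)} = O + 217 = 217 + O$)
$\frac{1}{91732 + Q{\left(-99 \right)}} = \frac{1}{91732 + \left(217 - 99\right)} = \frac{1}{91732 + 118} = \frac{1}{91850}$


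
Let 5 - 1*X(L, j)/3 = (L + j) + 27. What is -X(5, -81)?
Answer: -162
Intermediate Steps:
X(L, j) = -66 - 3*L - 3*j (X(L, j) = 15 - 3*((L + j) + 27) = 15 - 3*(27 + L + j) = 15 + (-81 - 3*L - 3*j) = -66 - 3*L - 3*j)
-X(5, -81) = -(-66 - 3*5 - 3*(-81)) = -(-66 - 15 + 243) = -1*162 = -162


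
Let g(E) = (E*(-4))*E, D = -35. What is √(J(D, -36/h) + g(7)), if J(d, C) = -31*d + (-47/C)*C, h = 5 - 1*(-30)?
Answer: √842 ≈ 29.017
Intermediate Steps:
h = 35 (h = 5 + 30 = 35)
J(d, C) = -47 - 31*d (J(d, C) = -31*d - 47 = -47 - 31*d)
g(E) = -4*E² (g(E) = (-4*E)*E = -4*E²)
√(J(D, -36/h) + g(7)) = √((-47 - 31*(-35)) - 4*7²) = √((-47 + 1085) - 4*49) = √(1038 - 196) = √842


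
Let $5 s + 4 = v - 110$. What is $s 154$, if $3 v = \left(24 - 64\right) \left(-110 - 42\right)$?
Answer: $\frac{883652}{15} \approx 58910.0$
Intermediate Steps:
$v = \frac{6080}{3}$ ($v = \frac{\left(24 - 64\right) \left(-110 - 42\right)}{3} = \frac{\left(-40\right) \left(-152\right)}{3} = \frac{1}{3} \cdot 6080 = \frac{6080}{3} \approx 2026.7$)
$s = \frac{5738}{15}$ ($s = - \frac{4}{5} + \frac{\frac{6080}{3} - 110}{5} = - \frac{4}{5} + \frac{1}{5} \cdot \frac{5750}{3} = - \frac{4}{5} + \frac{1150}{3} = \frac{5738}{15} \approx 382.53$)
$s 154 = \frac{5738}{15} \cdot 154 = \frac{883652}{15}$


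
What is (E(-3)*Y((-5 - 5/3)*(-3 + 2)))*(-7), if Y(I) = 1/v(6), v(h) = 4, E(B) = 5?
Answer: -35/4 ≈ -8.7500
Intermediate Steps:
Y(I) = 1/4
(E(-3)*Y((-5 - 5/3)*(-3 + 2)))*(-7) = (5*(1/4))*(-7) = (5/4)*(-7) = -35/4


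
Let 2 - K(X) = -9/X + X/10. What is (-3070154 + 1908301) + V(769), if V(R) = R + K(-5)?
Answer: -11610833/10 ≈ -1.1611e+6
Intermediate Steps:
K(X) = 2 + 9/X - X/10 (K(X) = 2 - (-9/X + X/10) = 2 + (9/X - X/10) = 2 + 9/X - X/10)
V(R) = 7/10 + R (V(R) = R + (2 + 9/(-5) - ⅒*(-5)) = R + (2 + 9*(-⅕) + ½) = R + (2 - 9/5 + ½) = R + 7/10 = 7/10 + R)
(-3070154 + 1908301) + V(769) = (-3070154 + 1908301) + (7/10 + 769) = -1161853 + 7697/10 = -11610833/10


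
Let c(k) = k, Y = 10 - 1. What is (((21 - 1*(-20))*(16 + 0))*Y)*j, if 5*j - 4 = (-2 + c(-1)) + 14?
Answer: 17712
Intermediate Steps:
Y = 9
j = 3 (j = ⅘ + ((-2 - 1) + 14)/5 = ⅘ + (-3 + 14)/5 = ⅘ + (⅕)*11 = ⅘ + 11/5 = 3)
(((21 - 1*(-20))*(16 + 0))*Y)*j = (((21 - 1*(-20))*(16 + 0))*9)*3 = (((21 + 20)*16)*9)*3 = ((41*16)*9)*3 = (656*9)*3 = 5904*3 = 17712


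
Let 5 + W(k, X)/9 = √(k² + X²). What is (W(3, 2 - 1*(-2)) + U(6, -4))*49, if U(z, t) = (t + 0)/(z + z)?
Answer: -49/3 ≈ -16.333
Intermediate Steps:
U(z, t) = t/(2*z) (U(z, t) = t/((2*z)) = t*(1/(2*z)) = t/(2*z))
W(k, X) = -45 + 9*√(X² + k²) (W(k, X) = -45 + 9*√(k² + X²) = -45 + 9*√(X² + k²))
(W(3, 2 - 1*(-2)) + U(6, -4))*49 = ((-45 + 9*√((2 - 1*(-2))² + 3²)) + (½)*(-4)/6)*49 = ((-45 + 9*√((2 + 2)² + 9)) + (½)*(-4)*(⅙))*49 = ((-45 + 9*√(4² + 9)) - ⅓)*49 = ((-45 + 9*√(16 + 9)) - ⅓)*49 = ((-45 + 9*√25) - ⅓)*49 = ((-45 + 9*5) - ⅓)*49 = ((-45 + 45) - ⅓)*49 = (0 - ⅓)*49 = -⅓*49 = -49/3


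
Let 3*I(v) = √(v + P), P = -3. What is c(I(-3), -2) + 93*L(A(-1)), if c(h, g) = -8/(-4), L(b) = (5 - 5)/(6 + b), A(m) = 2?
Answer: 2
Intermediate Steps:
L(b) = 0 (L(b) = 0/(6 + b) = 0)
I(v) = √(-3 + v)/3 (I(v) = √(v - 3)/3 = √(-3 + v)/3)
c(h, g) = 2 (c(h, g) = -8*(-¼) = 2)
c(I(-3), -2) + 93*L(A(-1)) = 2 + 93*0 = 2 + 0 = 2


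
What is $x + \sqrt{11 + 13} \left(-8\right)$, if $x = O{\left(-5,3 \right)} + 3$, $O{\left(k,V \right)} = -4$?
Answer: $-1 - 16 \sqrt{6} \approx -40.192$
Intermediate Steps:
$x = -1$ ($x = -4 + 3 = -1$)
$x + \sqrt{11 + 13} \left(-8\right) = -1 + \sqrt{11 + 13} \left(-8\right) = -1 + \sqrt{24} \left(-8\right) = -1 + 2 \sqrt{6} \left(-8\right) = -1 - 16 \sqrt{6}$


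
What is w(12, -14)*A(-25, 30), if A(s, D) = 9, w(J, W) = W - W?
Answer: 0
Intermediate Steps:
w(J, W) = 0
w(12, -14)*A(-25, 30) = 0*9 = 0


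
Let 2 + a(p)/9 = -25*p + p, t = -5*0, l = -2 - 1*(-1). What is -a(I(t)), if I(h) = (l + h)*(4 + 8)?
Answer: -2574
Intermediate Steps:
l = -1 (l = -2 + 1 = -1)
t = 0
I(h) = -12 + 12*h (I(h) = (-1 + h)*(4 + 8) = (-1 + h)*12 = -12 + 12*h)
a(p) = -18 - 216*p (a(p) = -18 + 9*(-25*p + p) = -18 + 9*(-24*p) = -18 - 216*p)
-a(I(t)) = -(-18 - 216*(-12 + 12*0)) = -(-18 - 216*(-12 + 0)) = -(-18 - 216*(-12)) = -(-18 + 2592) = -1*2574 = -2574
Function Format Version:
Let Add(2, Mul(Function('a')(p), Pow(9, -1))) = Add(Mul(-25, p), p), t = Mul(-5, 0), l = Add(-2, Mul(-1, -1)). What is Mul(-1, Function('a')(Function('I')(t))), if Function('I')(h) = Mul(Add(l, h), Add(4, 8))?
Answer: -2574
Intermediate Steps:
l = -1 (l = Add(-2, 1) = -1)
t = 0
Function('I')(h) = Add(-12, Mul(12, h)) (Function('I')(h) = Mul(Add(-1, h), Add(4, 8)) = Mul(Add(-1, h), 12) = Add(-12, Mul(12, h)))
Function('a')(p) = Add(-18, Mul(-216, p)) (Function('a')(p) = Add(-18, Mul(9, Add(Mul(-25, p), p))) = Add(-18, Mul(9, Mul(-24, p))) = Add(-18, Mul(-216, p)))
Mul(-1, Function('a')(Function('I')(t))) = Mul(-1, Add(-18, Mul(-216, Add(-12, Mul(12, 0))))) = Mul(-1, Add(-18, Mul(-216, Add(-12, 0)))) = Mul(-1, Add(-18, Mul(-216, -12))) = Mul(-1, Add(-18, 2592)) = Mul(-1, 2574) = -2574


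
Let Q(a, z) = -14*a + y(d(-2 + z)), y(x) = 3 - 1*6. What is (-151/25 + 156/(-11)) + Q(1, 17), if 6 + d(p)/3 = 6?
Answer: -10236/275 ≈ -37.222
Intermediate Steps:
d(p) = 0 (d(p) = -18 + 3*6 = -18 + 18 = 0)
y(x) = -3 (y(x) = 3 - 6 = -3)
Q(a, z) = -3 - 14*a (Q(a, z) = -14*a - 3 = -3 - 14*a)
(-151/25 + 156/(-11)) + Q(1, 17) = (-151/25 + 156/(-11)) + (-3 - 14*1) = (-151*1/25 + 156*(-1/11)) + (-3 - 14) = (-151/25 - 156/11) - 17 = -5561/275 - 17 = -10236/275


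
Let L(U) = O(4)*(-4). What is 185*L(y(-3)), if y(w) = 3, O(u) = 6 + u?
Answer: -7400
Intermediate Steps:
L(U) = -40 (L(U) = (6 + 4)*(-4) = 10*(-4) = -40)
185*L(y(-3)) = 185*(-40) = -7400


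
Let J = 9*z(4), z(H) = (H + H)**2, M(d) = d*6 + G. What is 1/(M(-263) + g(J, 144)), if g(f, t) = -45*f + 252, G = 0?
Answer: -1/27246 ≈ -3.6703e-5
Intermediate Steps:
M(d) = 6*d (M(d) = d*6 + 0 = 6*d + 0 = 6*d)
z(H) = 4*H**2 (z(H) = (2*H)**2 = 4*H**2)
J = 576 (J = 9*(4*4**2) = 9*(4*16) = 9*64 = 576)
g(f, t) = 252 - 45*f
1/(M(-263) + g(J, 144)) = 1/(6*(-263) + (252 - 45*576)) = 1/(-1578 + (252 - 25920)) = 1/(-1578 - 25668) = 1/(-27246) = -1/27246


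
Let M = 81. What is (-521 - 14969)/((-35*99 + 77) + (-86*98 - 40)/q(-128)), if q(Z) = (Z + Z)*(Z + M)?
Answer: 46593920/10193221 ≈ 4.5711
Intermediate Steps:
q(Z) = 2*Z*(81 + Z) (q(Z) = (Z + Z)*(Z + 81) = (2*Z)*(81 + Z) = 2*Z*(81 + Z))
(-521 - 14969)/((-35*99 + 77) + (-86*98 - 40)/q(-128)) = (-521 - 14969)/((-35*99 + 77) + (-86*98 - 40)/((2*(-128)*(81 - 128)))) = -15490/((-3465 + 77) + (-8428 - 40)/((2*(-128)*(-47)))) = -15490/(-3388 - 8468/12032) = -15490/(-3388 - 8468*1/12032) = -15490/(-3388 - 2117/3008) = -15490/(-10193221/3008) = -15490*(-3008/10193221) = 46593920/10193221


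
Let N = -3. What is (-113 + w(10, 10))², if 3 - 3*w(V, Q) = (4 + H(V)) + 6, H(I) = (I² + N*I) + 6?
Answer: 178084/9 ≈ 19787.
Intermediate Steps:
H(I) = 6 + I² - 3*I (H(I) = (I² - 3*I) + 6 = 6 + I² - 3*I)
w(V, Q) = -13/3 + V - V²/3 (w(V, Q) = 1 - ((4 + (6 + V² - 3*V)) + 6)/3 = 1 - ((10 + V² - 3*V) + 6)/3 = 1 - (16 + V² - 3*V)/3 = 1 + (-16/3 + V - V²/3) = -13/3 + V - V²/3)
(-113 + w(10, 10))² = (-113 + (-13/3 + 10 - ⅓*10²))² = (-113 + (-13/3 + 10 - ⅓*100))² = (-113 + (-13/3 + 10 - 100/3))² = (-113 - 83/3)² = (-422/3)² = 178084/9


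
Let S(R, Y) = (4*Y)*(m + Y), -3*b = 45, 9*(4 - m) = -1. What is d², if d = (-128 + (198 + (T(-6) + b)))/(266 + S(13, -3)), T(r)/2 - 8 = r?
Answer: 31329/574564 ≈ 0.054527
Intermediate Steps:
m = 37/9 (m = 4 - ⅑*(-1) = 4 + ⅑ = 37/9 ≈ 4.1111)
T(r) = 16 + 2*r
b = -15 (b = -⅓*45 = -15)
S(R, Y) = 4*Y*(37/9 + Y) (S(R, Y) = (4*Y)*(37/9 + Y) = 4*Y*(37/9 + Y))
d = 177/758 (d = (-128 + (198 + ((16 + 2*(-6)) - 15)))/(266 + (4/9)*(-3)*(37 + 9*(-3))) = (-128 + (198 + ((16 - 12) - 15)))/(266 + (4/9)*(-3)*(37 - 27)) = (-128 + (198 + (4 - 15)))/(266 + (4/9)*(-3)*10) = (-128 + (198 - 11))/(266 - 40/3) = (-128 + 187)/(758/3) = 59*(3/758) = 177/758 ≈ 0.23351)
d² = (177/758)² = 31329/574564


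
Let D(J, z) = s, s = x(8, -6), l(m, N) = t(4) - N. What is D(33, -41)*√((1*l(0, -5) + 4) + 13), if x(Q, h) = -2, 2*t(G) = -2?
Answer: -2*√21 ≈ -9.1651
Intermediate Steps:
t(G) = -1 (t(G) = (½)*(-2) = -1)
l(m, N) = -1 - N
s = -2
D(J, z) = -2
D(33, -41)*√((1*l(0, -5) + 4) + 13) = -2*√((1*(-1 - 1*(-5)) + 4) + 13) = -2*√((1*(-1 + 5) + 4) + 13) = -2*√((1*4 + 4) + 13) = -2*√((4 + 4) + 13) = -2*√(8 + 13) = -2*√21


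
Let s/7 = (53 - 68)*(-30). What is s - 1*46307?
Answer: -43157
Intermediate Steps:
s = 3150 (s = 7*((53 - 68)*(-30)) = 7*(-15*(-30)) = 7*450 = 3150)
s - 1*46307 = 3150 - 1*46307 = 3150 - 46307 = -43157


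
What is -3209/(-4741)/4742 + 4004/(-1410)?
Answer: -45006345299/15849684510 ≈ -2.8396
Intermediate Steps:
-3209/(-4741)/4742 + 4004/(-1410) = -3209*(-1/4741)*(1/4742) + 4004*(-1/1410) = (3209/4741)*(1/4742) - 2002/705 = 3209/22481822 - 2002/705 = -45006345299/15849684510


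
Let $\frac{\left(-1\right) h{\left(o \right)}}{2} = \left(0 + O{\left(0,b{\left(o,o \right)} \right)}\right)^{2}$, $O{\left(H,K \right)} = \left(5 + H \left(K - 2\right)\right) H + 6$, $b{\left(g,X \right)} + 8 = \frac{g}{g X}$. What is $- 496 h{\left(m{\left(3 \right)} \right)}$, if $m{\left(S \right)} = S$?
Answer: $35712$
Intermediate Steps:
$b{\left(g,X \right)} = -8 + \frac{1}{X}$ ($b{\left(g,X \right)} = -8 + \frac{g}{g X} = -8 + \frac{g}{X g} = -8 + g \frac{1}{X g} = -8 + \frac{1}{X}$)
$O{\left(H,K \right)} = 6 + H \left(5 + H \left(-2 + K\right)\right)$ ($O{\left(H,K \right)} = \left(5 + H \left(-2 + K\right)\right) H + 6 = H \left(5 + H \left(-2 + K\right)\right) + 6 = 6 + H \left(5 + H \left(-2 + K\right)\right)$)
$h{\left(o \right)} = -72$ ($h{\left(o \right)} = - 2 \left(0 + \left(6 - 2 \cdot 0^{2} + 5 \cdot 0 + \left(-8 + \frac{1}{o}\right) 0^{2}\right)\right)^{2} = - 2 \left(0 + \left(6 - 0 + 0 + \left(-8 + \frac{1}{o}\right) 0\right)\right)^{2} = - 2 \left(0 + \left(6 + 0 + 0 + 0\right)\right)^{2} = - 2 \left(0 + 6\right)^{2} = - 2 \cdot 6^{2} = \left(-2\right) 36 = -72$)
$- 496 h{\left(m{\left(3 \right)} \right)} = \left(-496\right) \left(-72\right) = 35712$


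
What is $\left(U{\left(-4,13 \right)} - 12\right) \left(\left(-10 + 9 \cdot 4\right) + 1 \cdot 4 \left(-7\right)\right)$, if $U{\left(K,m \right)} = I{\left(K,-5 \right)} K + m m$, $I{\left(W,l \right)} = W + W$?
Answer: $-378$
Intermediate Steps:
$I{\left(W,l \right)} = 2 W$
$U{\left(K,m \right)} = m^{2} + 2 K^{2}$ ($U{\left(K,m \right)} = 2 K K + m m = 2 K^{2} + m^{2} = m^{2} + 2 K^{2}$)
$\left(U{\left(-4,13 \right)} - 12\right) \left(\left(-10 + 9 \cdot 4\right) + 1 \cdot 4 \left(-7\right)\right) = \left(\left(13^{2} + 2 \left(-4\right)^{2}\right) - 12\right) \left(\left(-10 + 9 \cdot 4\right) + 1 \cdot 4 \left(-7\right)\right) = \left(\left(169 + 2 \cdot 16\right) - 12\right) \left(\left(-10 + 36\right) + 4 \left(-7\right)\right) = \left(\left(169 + 32\right) - 12\right) \left(26 - 28\right) = \left(201 - 12\right) \left(-2\right) = 189 \left(-2\right) = -378$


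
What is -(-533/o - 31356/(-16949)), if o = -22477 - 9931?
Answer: -1025219065/549283192 ≈ -1.8665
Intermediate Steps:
o = -32408
-(-533/o - 31356/(-16949)) = -(-533/(-32408) - 31356/(-16949)) = -(-533*(-1/32408) - 31356*(-1/16949)) = -(533/32408 + 31356/16949) = -1*1025219065/549283192 = -1025219065/549283192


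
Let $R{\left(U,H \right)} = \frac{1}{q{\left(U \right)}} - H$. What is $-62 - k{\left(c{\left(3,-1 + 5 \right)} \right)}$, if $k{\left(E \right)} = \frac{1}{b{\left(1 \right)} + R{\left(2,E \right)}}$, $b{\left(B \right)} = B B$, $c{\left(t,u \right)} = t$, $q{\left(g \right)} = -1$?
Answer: $- \frac{185}{3} \approx -61.667$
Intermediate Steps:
$b{\left(B \right)} = B^{2}$
$R{\left(U,H \right)} = -1 - H$ ($R{\left(U,H \right)} = \frac{1}{-1} - H = -1 - H$)
$k{\left(E \right)} = - \frac{1}{E}$ ($k{\left(E \right)} = \frac{1}{1^{2} - \left(1 + E\right)} = \frac{1}{1 - \left(1 + E\right)} = \frac{1}{\left(-1\right) E} = - \frac{1}{E}$)
$-62 - k{\left(c{\left(3,-1 + 5 \right)} \right)} = -62 - - \frac{1}{3} = -62 + \frac{1}{3} = - \frac{185}{3}$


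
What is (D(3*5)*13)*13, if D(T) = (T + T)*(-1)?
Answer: -5070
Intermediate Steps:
D(T) = -2*T (D(T) = (2*T)*(-1) = -2*T)
(D(3*5)*13)*13 = (-6*5*13)*13 = (-2*15*13)*13 = -30*13*13 = -390*13 = -5070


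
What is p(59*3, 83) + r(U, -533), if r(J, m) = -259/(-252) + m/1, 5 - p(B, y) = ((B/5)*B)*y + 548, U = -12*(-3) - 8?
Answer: -93804547/180 ≈ -5.2114e+5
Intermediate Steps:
U = 28 (U = 36 - 8 = 28)
p(B, y) = -543 - y*B²/5 (p(B, y) = 5 - (((B/5)*B)*y + 548) = 5 - ((B²/5)*y + 548) = 5 - (y*B²/5 + 548) = 5 - (548 + y*B²/5) = 5 + (-548 - y*B²/5) = -543 - y*B²/5)
r(J, m) = 37/36 + m (r(J, m) = -259*(-1/252) + m*1 = 37/36 + m)
p(59*3, 83) + r(U, -533) = (-543 - ⅕*83*(59*3)²) + (37/36 - 533) = (-543 - ⅕*83*177²) - 19151/36 = (-543 - ⅕*83*31329) - 19151/36 = (-543 - 2600307/5) - 19151/36 = -2603022/5 - 19151/36 = -93804547/180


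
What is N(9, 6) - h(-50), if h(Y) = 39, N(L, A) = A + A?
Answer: -27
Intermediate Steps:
N(L, A) = 2*A
N(9, 6) - h(-50) = 2*6 - 1*39 = 12 - 39 = -27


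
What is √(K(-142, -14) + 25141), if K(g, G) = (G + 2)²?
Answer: √25285 ≈ 159.01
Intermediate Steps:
K(g, G) = (2 + G)²
√(K(-142, -14) + 25141) = √((2 - 14)² + 25141) = √((-12)² + 25141) = √(144 + 25141) = √25285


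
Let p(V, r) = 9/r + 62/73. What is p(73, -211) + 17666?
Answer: 272121823/15403 ≈ 17667.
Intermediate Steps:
p(V, r) = 62/73 + 9/r (p(V, r) = 9/r + 62*(1/73) = 9/r + 62/73 = 62/73 + 9/r)
p(73, -211) + 17666 = (62/73 + 9/(-211)) + 17666 = (62/73 + 9*(-1/211)) + 17666 = (62/73 - 9/211) + 17666 = 12425/15403 + 17666 = 272121823/15403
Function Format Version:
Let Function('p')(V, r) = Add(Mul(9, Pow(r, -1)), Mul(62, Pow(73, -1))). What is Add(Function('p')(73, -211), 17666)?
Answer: Rational(272121823, 15403) ≈ 17667.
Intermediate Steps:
Function('p')(V, r) = Add(Rational(62, 73), Mul(9, Pow(r, -1))) (Function('p')(V, r) = Add(Mul(9, Pow(r, -1)), Mul(62, Rational(1, 73))) = Add(Mul(9, Pow(r, -1)), Rational(62, 73)) = Add(Rational(62, 73), Mul(9, Pow(r, -1))))
Add(Function('p')(73, -211), 17666) = Add(Add(Rational(62, 73), Mul(9, Pow(-211, -1))), 17666) = Add(Add(Rational(62, 73), Mul(9, Rational(-1, 211))), 17666) = Add(Add(Rational(62, 73), Rational(-9, 211)), 17666) = Add(Rational(12425, 15403), 17666) = Rational(272121823, 15403)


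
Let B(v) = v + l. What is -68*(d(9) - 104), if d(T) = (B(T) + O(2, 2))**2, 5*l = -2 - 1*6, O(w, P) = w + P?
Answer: -44132/25 ≈ -1765.3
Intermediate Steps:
O(w, P) = P + w
l = -8/5 (l = (-2 - 1*6)/5 = (-2 - 6)/5 = (1/5)*(-8) = -8/5 ≈ -1.6000)
B(v) = -8/5 + v (B(v) = v - 8/5 = -8/5 + v)
d(T) = (12/5 + T)**2 (d(T) = ((-8/5 + T) + (2 + 2))**2 = ((-8/5 + T) + 4)**2 = (12/5 + T)**2)
-68*(d(9) - 104) = -68*((12 + 5*9)**2/25 - 104) = -68*((12 + 45)**2/25 - 104) = -68*((1/25)*57**2 - 104) = -68*((1/25)*3249 - 104) = -68*(3249/25 - 104) = -68*649/25 = -44132/25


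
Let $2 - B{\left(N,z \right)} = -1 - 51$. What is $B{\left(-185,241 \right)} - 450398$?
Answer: $-450344$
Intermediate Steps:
$B{\left(N,z \right)} = 54$ ($B{\left(N,z \right)} = 2 - \left(-1 - 51\right) = 2 - -52 = 2 + 52 = 54$)
$B{\left(-185,241 \right)} - 450398 = 54 - 450398 = -450344$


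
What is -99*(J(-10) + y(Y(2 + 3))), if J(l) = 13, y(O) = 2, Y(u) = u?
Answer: -1485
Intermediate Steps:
-99*(J(-10) + y(Y(2 + 3))) = -99*(13 + 2) = -99*15 = -1485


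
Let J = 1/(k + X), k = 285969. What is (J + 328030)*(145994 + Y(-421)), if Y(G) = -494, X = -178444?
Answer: 205279697870820/4301 ≈ 4.7728e+10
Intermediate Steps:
J = 1/107525 (J = 1/(285969 - 178444) = 1/107525 ≈ 9.3002e-6)
(J + 328030)*(145994 + Y(-421)) = (1/107525 + 328030)*(145994 - 494) = (35271425751/107525)*145500 = 205279697870820/4301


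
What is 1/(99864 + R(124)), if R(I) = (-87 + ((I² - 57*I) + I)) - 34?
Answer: 1/108175 ≈ 9.2443e-6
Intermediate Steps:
R(I) = -121 + I² - 56*I (R(I) = (-87 + (I² - 56*I)) - 34 = (-87 + I² - 56*I) - 34 = -121 + I² - 56*I)
1/(99864 + R(124)) = 1/(99864 + (-121 + 124² - 56*124)) = 1/(99864 + (-121 + 15376 - 6944)) = 1/(99864 + 8311) = 1/108175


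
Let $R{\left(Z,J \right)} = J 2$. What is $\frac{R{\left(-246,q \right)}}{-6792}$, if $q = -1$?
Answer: $\frac{1}{3396} \approx 0.00029446$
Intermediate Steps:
$R{\left(Z,J \right)} = 2 J$
$\frac{R{\left(-246,q \right)}}{-6792} = \frac{2 \left(-1\right)}{-6792} = \left(-2\right) \left(- \frac{1}{6792}\right) = \frac{1}{3396}$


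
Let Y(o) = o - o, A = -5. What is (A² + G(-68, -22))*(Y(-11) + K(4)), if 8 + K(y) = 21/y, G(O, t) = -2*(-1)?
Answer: -297/4 ≈ -74.250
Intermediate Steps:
G(O, t) = 2
K(y) = -8 + 21/y
Y(o) = 0
(A² + G(-68, -22))*(Y(-11) + K(4)) = ((-5)² + 2)*(0 + (-8 + 21/4)) = (25 + 2)*(0 + (-8 + 21*(¼))) = 27*(0 + (-8 + 21/4)) = 27*(0 - 11/4) = 27*(-11/4) = -297/4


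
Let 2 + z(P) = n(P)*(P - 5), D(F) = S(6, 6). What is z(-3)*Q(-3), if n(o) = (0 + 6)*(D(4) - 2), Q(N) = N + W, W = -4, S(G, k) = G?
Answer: 1358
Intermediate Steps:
D(F) = 6
Q(N) = -4 + N (Q(N) = N - 4 = -4 + N)
n(o) = 24 (n(o) = (0 + 6)*(6 - 2) = 6*4 = 24)
z(P) = -122 + 24*P (z(P) = -2 + 24*(P - 5) = -2 + 24*(-5 + P) = -2 + (-120 + 24*P) = -122 + 24*P)
z(-3)*Q(-3) = (-122 + 24*(-3))*(-4 - 3) = (-122 - 72)*(-7) = -194*(-7) = 1358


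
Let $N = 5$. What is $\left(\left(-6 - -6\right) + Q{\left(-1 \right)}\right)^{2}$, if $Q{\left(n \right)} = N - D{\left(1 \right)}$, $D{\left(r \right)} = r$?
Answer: $16$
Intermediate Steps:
$Q{\left(n \right)} = 4$ ($Q{\left(n \right)} = 5 - 1 = 4$)
$\left(\left(-6 - -6\right) + Q{\left(-1 \right)}\right)^{2} = \left(\left(-6 - -6\right) + 4\right)^{2} = \left(\left(-6 + 6\right) + 4\right)^{2} = \left(0 + 4\right)^{2} = 4^{2} = 16$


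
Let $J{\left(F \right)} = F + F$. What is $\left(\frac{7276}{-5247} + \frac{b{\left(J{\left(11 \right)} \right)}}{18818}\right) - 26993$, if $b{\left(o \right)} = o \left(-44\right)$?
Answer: $- \frac{1332689037271}{49369023} \approx -26994.0$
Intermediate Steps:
$J{\left(F \right)} = 2 F$
$b{\left(o \right)} = - 44 o$
$\left(\frac{7276}{-5247} + \frac{b{\left(J{\left(11 \right)} \right)}}{18818}\right) - 26993 = \left(\frac{7276}{-5247} + \frac{\left(-44\right) 2 \cdot 11}{18818}\right) - 26993 = \left(7276 \left(- \frac{1}{5247}\right) + \left(-44\right) 22 \cdot \frac{1}{18818}\right) - 26993 = \left(- \frac{7276}{5247} - \frac{484}{9409}\right) - 26993 = - \frac{70999432}{49369023} - 26993 = - \frac{1332689037271}{49369023}$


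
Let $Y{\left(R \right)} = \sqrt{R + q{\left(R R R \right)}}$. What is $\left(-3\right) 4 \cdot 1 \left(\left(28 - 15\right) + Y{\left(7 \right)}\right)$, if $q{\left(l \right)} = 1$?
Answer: $-156 - 24 \sqrt{2} \approx -189.94$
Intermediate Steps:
$Y{\left(R \right)} = \sqrt{1 + R}$ ($Y{\left(R \right)} = \sqrt{R + 1} = \sqrt{1 + R}$)
$\left(-3\right) 4 \cdot 1 \left(\left(28 - 15\right) + Y{\left(7 \right)}\right) = \left(-3\right) 4 \cdot 1 \left(\left(28 - 15\right) + \sqrt{1 + 7}\right) = \left(-12\right) 1 \left(\left(28 - 15\right) + \sqrt{8}\right) = - 12 \left(13 + 2 \sqrt{2}\right) = -156 - 24 \sqrt{2}$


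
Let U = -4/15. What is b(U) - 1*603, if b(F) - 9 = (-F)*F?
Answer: -133666/225 ≈ -594.07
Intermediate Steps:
U = -4/15 (U = -4*1/15 = -4/15 ≈ -0.26667)
b(F) = 9 - F² (b(F) = 9 + (-F)*F = 9 - F²)
b(U) - 1*603 = (9 - (-4/15)²) - 1*603 = (9 - 1*16/225) - 603 = (9 - 16/225) - 603 = 2009/225 - 603 = -133666/225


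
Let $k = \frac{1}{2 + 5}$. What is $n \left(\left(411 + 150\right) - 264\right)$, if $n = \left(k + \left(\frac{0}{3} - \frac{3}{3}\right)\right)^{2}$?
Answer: $\frac{10692}{49} \approx 218.2$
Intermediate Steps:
$k = \frac{1}{7} \approx 0.14286$
$n = \frac{36}{49}$ ($n = \left(\frac{1}{7} + \left(\frac{0}{3} - \frac{3}{3}\right)\right)^{2} = \left(\frac{1}{7} + \left(0 \cdot \frac{1}{3} - 1\right)\right)^{2} = \left(\frac{1}{7} + \left(0 - 1\right)\right)^{2} = \left(\frac{1}{7} - 1\right)^{2} = \left(- \frac{6}{7}\right)^{2} = \frac{36}{49} \approx 0.73469$)
$n \left(\left(411 + 150\right) - 264\right) = \frac{36 \left(\left(411 + 150\right) - 264\right)}{49} = \frac{36 \left(561 - 264\right)}{49} = \frac{36}{49} \cdot 297 = \frac{10692}{49}$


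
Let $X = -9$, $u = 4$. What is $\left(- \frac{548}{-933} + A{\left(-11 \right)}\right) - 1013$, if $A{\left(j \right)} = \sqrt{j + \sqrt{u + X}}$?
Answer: $- \frac{944581}{933} + \sqrt{-11 + i \sqrt{5}} \approx -1012.1 + 3.3335 i$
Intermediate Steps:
$A{\left(j \right)} = \sqrt{j + i \sqrt{5}}$ ($A{\left(j \right)} = \sqrt{j + \sqrt{4 - 9}} = \sqrt{j + \sqrt{-5}} = \sqrt{j + i \sqrt{5}}$)
$\left(- \frac{548}{-933} + A{\left(-11 \right)}\right) - 1013 = \left(- \frac{548}{-933} + \sqrt{-11 + i \sqrt{5}}\right) - 1013 = \left(\left(-548\right) \left(- \frac{1}{933}\right) + \sqrt{-11 + i \sqrt{5}}\right) - 1013 = \left(\frac{548}{933} + \sqrt{-11 + i \sqrt{5}}\right) - 1013 = - \frac{944581}{933} + \sqrt{-11 + i \sqrt{5}}$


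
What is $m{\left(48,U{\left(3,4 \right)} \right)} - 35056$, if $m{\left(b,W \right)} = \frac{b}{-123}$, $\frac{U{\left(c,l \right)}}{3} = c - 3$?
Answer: $- \frac{1437312}{41} \approx -35056.0$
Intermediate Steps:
$U{\left(c,l \right)} = -9 + 3 c$ ($U{\left(c,l \right)} = 3 \left(c - 3\right) = 3 \left(-3 + c\right) = -9 + 3 c$)
$m{\left(b,W \right)} = - \frac{b}{123}$ ($m{\left(b,W \right)} = b \left(- \frac{1}{123}\right) = - \frac{b}{123}$)
$m{\left(48,U{\left(3,4 \right)} \right)} - 35056 = \left(- \frac{1}{123}\right) 48 - 35056 = - \frac{16}{41} - 35056 = - \frac{1437312}{41}$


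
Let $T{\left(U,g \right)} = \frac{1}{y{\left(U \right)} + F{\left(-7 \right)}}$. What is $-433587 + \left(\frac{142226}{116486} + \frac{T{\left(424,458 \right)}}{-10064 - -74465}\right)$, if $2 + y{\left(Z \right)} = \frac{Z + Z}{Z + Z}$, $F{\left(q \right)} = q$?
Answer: $- \frac{13010721005976067}{30007259544} \approx -4.3359 \cdot 10^{5}$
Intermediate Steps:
$y{\left(Z \right)} = -1$ ($y{\left(Z \right)} = -2 + \frac{Z + Z}{Z + Z} = -2 + \frac{2 Z}{2 Z} = -2 + 2 Z \frac{1}{2 Z} = -2 + 1 = -1$)
$T{\left(U,g \right)} = - \frac{1}{8}$ ($T{\left(U,g \right)} = \frac{1}{-1 - 7} = \frac{1}{-8} = - \frac{1}{8}$)
$-433587 + \left(\frac{142226}{116486} + \frac{T{\left(424,458 \right)}}{-10064 - -74465}\right) = -433587 + \left(\frac{142226}{116486} - \frac{1}{8 \left(-10064 - -74465\right)}\right) = -433587 + \left(142226 \cdot \frac{1}{116486} - \frac{1}{8 \left(-10064 + 74465\right)}\right) = -433587 + \left(\frac{71113}{58243} - \frac{1}{8 \cdot 64401}\right) = -433587 + \left(\frac{71113}{58243} - \frac{1}{515208}\right) = -433587 + \frac{36637928261}{30007259544} = - \frac{13010721005976067}{30007259544}$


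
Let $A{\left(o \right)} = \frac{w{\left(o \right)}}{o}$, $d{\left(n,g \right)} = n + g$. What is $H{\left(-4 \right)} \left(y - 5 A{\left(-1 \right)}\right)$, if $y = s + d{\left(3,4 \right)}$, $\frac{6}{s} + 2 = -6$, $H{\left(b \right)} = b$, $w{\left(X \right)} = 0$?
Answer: $-25$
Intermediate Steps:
$d{\left(n,g \right)} = g + n$
$s = - \frac{3}{4}$ ($s = \frac{6}{-2 - 6} = \frac{6}{-8} = 6 \left(- \frac{1}{8}\right) = - \frac{3}{4} \approx -0.75$)
$A{\left(o \right)} = 0$ ($A{\left(o \right)} = \frac{0}{o} = 0$)
$y = \frac{25}{4}$ ($y = - \frac{3}{4} + \left(4 + 3\right) = - \frac{3}{4} + 7 = \frac{25}{4} \approx 6.25$)
$H{\left(-4 \right)} \left(y - 5 A{\left(-1 \right)}\right) = - 4 \left(\frac{25}{4} - 0\right) = - 4 \left(\frac{25}{4} + 0\right) = \left(-4\right) \frac{25}{4} = -25$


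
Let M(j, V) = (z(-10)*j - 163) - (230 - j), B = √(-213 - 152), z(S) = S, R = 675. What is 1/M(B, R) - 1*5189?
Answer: (-46701*√365 + 2039278*I)/(3*(-131*I + 3*√365)) ≈ -5189.0 + 0.0009346*I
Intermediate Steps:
B = I*√365 (B = √(-365) = I*√365 ≈ 19.105*I)
M(j, V) = -393 - 9*j (M(j, V) = (-10*j - 163) - (230 - j) = (-163 - 10*j) + (-230 + j) = -393 - 9*j)
1/M(B, R) - 1*5189 = 1/(-393 - 9*I*√365) - 1*5189 = 1/(-393 - 9*I*√365) - 5189 = -5189 + 1/(-393 - 9*I*√365)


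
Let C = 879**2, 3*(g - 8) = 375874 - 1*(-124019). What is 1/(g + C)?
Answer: 1/939280 ≈ 1.0646e-6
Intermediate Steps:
g = 166639 (g = 8 + (375874 - 1*(-124019))/3 = 8 + (375874 + 124019)/3 = 8 + (1/3)*499893 = 8 + 166631 = 166639)
C = 772641
1/(g + C) = 1/(166639 + 772641) = 1/939280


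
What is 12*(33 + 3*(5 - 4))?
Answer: 432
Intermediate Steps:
12*(33 + 3*(5 - 4)) = 12*(33 + 3*1) = 12*(33 + 3) = 12*36 = 432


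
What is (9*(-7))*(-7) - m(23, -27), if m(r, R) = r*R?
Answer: 1062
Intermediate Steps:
m(r, R) = R*r
(9*(-7))*(-7) - m(23, -27) = (9*(-7))*(-7) - (-27)*23 = -63*(-7) - 1*(-621) = 441 + 621 = 1062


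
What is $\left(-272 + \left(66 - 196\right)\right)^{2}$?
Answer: $161604$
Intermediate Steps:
$\left(-272 + \left(66 - 196\right)\right)^{2} = \left(-272 - 130\right)^{2} = \left(-402\right)^{2} = 161604$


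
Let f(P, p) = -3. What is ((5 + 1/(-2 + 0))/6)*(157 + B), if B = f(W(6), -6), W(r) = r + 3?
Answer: 231/2 ≈ 115.50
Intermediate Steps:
W(r) = 3 + r
B = -3
((5 + 1/(-2 + 0))/6)*(157 + B) = ((5 + 1/(-2 + 0))/6)*(157 - 3) = ((5 + 1/(-2))*(1/6))*154 = ((5 - 1/2)*(1/6))*154 = ((9/2)*(1/6))*154 = (3/4)*154 = 231/2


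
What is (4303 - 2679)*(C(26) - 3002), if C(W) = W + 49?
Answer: -4753448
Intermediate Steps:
C(W) = 49 + W
(4303 - 2679)*(C(26) - 3002) = (4303 - 2679)*((49 + 26) - 3002) = 1624*(75 - 3002) = 1624*(-2927) = -4753448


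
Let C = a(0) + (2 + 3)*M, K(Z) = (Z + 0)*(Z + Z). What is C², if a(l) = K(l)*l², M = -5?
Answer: 625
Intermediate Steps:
K(Z) = 2*Z² (K(Z) = Z*(2*Z) = 2*Z²)
a(l) = 2*l⁴ (a(l) = (2*l²)*l² = 2*l⁴)
C = -25 (C = 2*0⁴ + (2 + 3)*(-5) = 2*0 + 5*(-5) = 0 - 25 = -25)
C² = (-25)² = 625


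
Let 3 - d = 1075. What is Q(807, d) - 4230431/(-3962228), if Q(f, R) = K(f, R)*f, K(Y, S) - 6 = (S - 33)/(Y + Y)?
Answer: 17000207437/3962228 ≈ 4290.6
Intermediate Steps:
d = -1072 (d = 3 - 1*1075 = 3 - 1075 = -1072)
K(Y, S) = 6 + (-33 + S)/(2*Y) (K(Y, S) = 6 + (S - 33)/(Y + Y) = 6 + (-33 + S)/((2*Y)) = 6 + (-33 + S)*(1/(2*Y)) = 6 + (-33 + S)/(2*Y))
Q(f, R) = -33/2 + R/2 + 6*f (Q(f, R) = ((-33 + R + 12*f)/(2*f))*f = -33/2 + R/2 + 6*f)
Q(807, d) - 4230431/(-3962228) = (-33/2 + (½)*(-1072) + 6*807) - 4230431/(-3962228) = (-33/2 - 536 + 4842) - 4230431*(-1/3962228) = 8579/2 + 4230431/3962228 = 17000207437/3962228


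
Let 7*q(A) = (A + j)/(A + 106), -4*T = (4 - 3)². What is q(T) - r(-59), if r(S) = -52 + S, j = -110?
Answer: 5210/47 ≈ 110.85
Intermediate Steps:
T = -¼ (T = -(4 - 3)²/4 = -¼*1² = -¼*1 = -¼ ≈ -0.25000)
q(A) = (-110 + A)/(7*(106 + A)) (q(A) = ((A - 110)/(A + 106))/7 = ((-110 + A)/(106 + A))/7 = (-110 + A)/(7*(106 + A)))
q(T) - r(-59) = (-110 - ¼)/(7*(106 - ¼)) - (-52 - 59) = (⅐)*(-441/4)/(423/4) - 1*(-111) = (⅐)*(4/423)*(-441/4) + 111 = -7/47 + 111 = 5210/47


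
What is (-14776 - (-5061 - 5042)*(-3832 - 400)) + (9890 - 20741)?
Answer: -42781523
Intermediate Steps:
(-14776 - (-5061 - 5042)*(-3832 - 400)) + (9890 - 20741) = (-14776 - (-10103)*(-4232)) - 10851 = (-14776 - 1*42755896) - 10851 = (-14776 - 42755896) - 10851 = -42770672 - 10851 = -42781523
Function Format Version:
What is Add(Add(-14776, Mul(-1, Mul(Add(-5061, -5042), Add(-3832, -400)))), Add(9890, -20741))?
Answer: -42781523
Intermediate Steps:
Add(Add(-14776, Mul(-1, Mul(Add(-5061, -5042), Add(-3832, -400)))), Add(9890, -20741)) = Add(Add(-14776, Mul(-1, Mul(-10103, -4232))), -10851) = Add(Add(-14776, Mul(-1, 42755896)), -10851) = Add(Add(-14776, -42755896), -10851) = Add(-42770672, -10851) = -42781523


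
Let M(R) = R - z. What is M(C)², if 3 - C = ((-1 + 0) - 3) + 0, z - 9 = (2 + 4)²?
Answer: 1444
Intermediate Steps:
z = 45 (z = 9 + (2 + 4)² = 9 + 6² = 9 + 36 = 45)
C = 7 (C = 3 - (((-1 + 0) - 3) + 0) = 3 - ((-1 - 3) + 0) = 3 - (-4 + 0) = 3 - 1*(-4) = 3 + 4 = 7)
M(R) = -45 + R (M(R) = R - 1*45 = R - 45 = -45 + R)
M(C)² = (-45 + 7)² = (-38)² = 1444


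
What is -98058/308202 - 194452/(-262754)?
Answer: 2847113631/6748442359 ≈ 0.42189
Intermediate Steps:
-98058/308202 - 194452/(-262754) = -98058*1/308202 - 194452*(-1/262754) = -16343/51367 + 97226/131377 = 2847113631/6748442359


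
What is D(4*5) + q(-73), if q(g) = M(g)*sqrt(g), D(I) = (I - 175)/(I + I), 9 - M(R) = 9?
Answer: -31/8 ≈ -3.8750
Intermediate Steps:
M(R) = 0 (M(R) = 9 - 1*9 = 9 - 9 = 0)
D(I) = (-175 + I)/(2*I) (D(I) = (-175 + I)/((2*I)) = (-175 + I)*(1/(2*I)) = (-175 + I)/(2*I))
q(g) = 0 (q(g) = 0*sqrt(g) = 0)
D(4*5) + q(-73) = (-175 + 4*5)/(2*((4*5))) + 0 = (1/2)*(-175 + 20)/20 + 0 = (1/2)*(1/20)*(-155) + 0 = -31/8 + 0 = -31/8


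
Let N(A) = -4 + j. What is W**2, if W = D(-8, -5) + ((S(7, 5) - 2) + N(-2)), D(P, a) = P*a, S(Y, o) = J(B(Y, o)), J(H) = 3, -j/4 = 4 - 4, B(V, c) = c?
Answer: 1369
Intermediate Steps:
j = 0 (j = -4*(4 - 4) = -4*0 = 0)
S(Y, o) = 3
N(A) = -4 (N(A) = -4 + 0 = -4)
W = 37 (W = -8*(-5) + ((3 - 2) - 4) = 40 + (1 - 4) = 40 - 3 = 37)
W**2 = 37**2 = 1369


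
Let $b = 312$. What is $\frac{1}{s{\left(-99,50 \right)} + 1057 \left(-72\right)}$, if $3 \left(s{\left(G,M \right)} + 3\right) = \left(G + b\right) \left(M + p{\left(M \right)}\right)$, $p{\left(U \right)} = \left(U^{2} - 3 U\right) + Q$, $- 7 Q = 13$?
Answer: $\frac{7}{659128} \approx 1.062 \cdot 10^{-5}$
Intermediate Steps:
$Q = - \frac{13}{7}$ ($Q = \left(- \frac{1}{7}\right) 13 = - \frac{13}{7} \approx -1.8571$)
$p{\left(U \right)} = - \frac{13}{7} + U^{2} - 3 U$ ($p{\left(U \right)} = \left(U^{2} - 3 U\right) - \frac{13}{7} = - \frac{13}{7} + U^{2} - 3 U$)
$s{\left(G,M \right)} = -3 + \frac{\left(312 + G\right) \left(- \frac{13}{7} + M^{2} - 2 M\right)}{3}$ ($s{\left(G,M \right)} = -3 + \frac{\left(G + 312\right) \left(M - \left(\frac{13}{7} - M^{2} + 3 M\right)\right)}{3} = -3 + \frac{\left(312 + G\right) \left(- \frac{13}{7} + M^{2} - 2 M\right)}{3}$)
$\frac{1}{s{\left(-99,50 \right)} + 1057 \left(-72\right)} = \frac{1}{\left(- \frac{1373}{7} - 10400 + 104 \cdot 50^{2} - - \frac{429}{7} - \left(-66\right) 50 + \frac{1}{3} \left(-99\right) 50^{2}\right) + 1057 \left(-72\right)} = \frac{1}{\left(- \frac{1373}{7} - 10400 + 104 \cdot 2500 + \frac{429}{7} + 3300 + \frac{1}{3} \left(-99\right) 2500\right) - 76104} = \frac{1}{\left(- \frac{1373}{7} - 10400 + 260000 + \frac{429}{7} + 3300 - 82500\right) - 76104} = \frac{1}{\frac{1191856}{7} - 76104} = \frac{1}{\frac{659128}{7}} = \frac{7}{659128}$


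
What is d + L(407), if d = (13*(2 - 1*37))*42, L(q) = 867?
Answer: -18243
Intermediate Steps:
d = -19110 (d = (13*(2 - 37))*42 = (13*(-35))*42 = -455*42 = -19110)
d + L(407) = -19110 + 867 = -18243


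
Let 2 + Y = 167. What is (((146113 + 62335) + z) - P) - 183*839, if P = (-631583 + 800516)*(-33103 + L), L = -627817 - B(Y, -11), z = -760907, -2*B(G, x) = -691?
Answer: 223417717431/2 ≈ 1.1171e+11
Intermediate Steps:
Y = 165 (Y = -2 + 167 = 165)
B(G, x) = 691/2 (B(G, x) = -½*(-691) = 691/2)
L = -1256325/2 (L = -627817 - 1*691/2 = -627817 - 691/2 = -1256325/2 ≈ -6.2816e+5)
P = -223419129423/2 (P = (-631583 + 800516)*(-33103 - 1256325/2) = 168933*(-1322531/2) = -223419129423/2 ≈ -1.1171e+11)
(((146113 + 62335) + z) - P) - 183*839 = (((146113 + 62335) - 760907) - 1*(-223419129423/2)) - 183*839 = ((208448 - 760907) + 223419129423/2) - 153537 = (-552459 + 223419129423/2) - 153537 = 223418024505/2 - 153537 = 223417717431/2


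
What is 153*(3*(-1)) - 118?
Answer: -577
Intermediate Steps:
153*(3*(-1)) - 118 = 153*(-3) - 118 = -459 - 118 = -577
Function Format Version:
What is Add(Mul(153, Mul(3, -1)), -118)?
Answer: -577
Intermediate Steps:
Add(Mul(153, Mul(3, -1)), -118) = Add(Mul(153, -3), -118) = Add(-459, -118) = -577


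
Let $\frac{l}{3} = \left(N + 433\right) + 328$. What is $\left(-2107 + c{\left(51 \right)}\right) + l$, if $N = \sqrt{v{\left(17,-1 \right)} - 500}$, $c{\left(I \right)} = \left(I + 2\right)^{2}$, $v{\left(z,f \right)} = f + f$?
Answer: $2985 + 3 i \sqrt{502} \approx 2985.0 + 67.216 i$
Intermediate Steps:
$v{\left(z,f \right)} = 2 f$
$c{\left(I \right)} = \left(2 + I\right)^{2}$
$N = i \sqrt{502}$ ($N = \sqrt{2 \left(-1\right) - 500} = \sqrt{-2 - 500} = \sqrt{-502} = i \sqrt{502} \approx 22.405 i$)
$l = 2283 + 3 i \sqrt{502}$ ($l = 3 \left(\left(i \sqrt{502} + 433\right) + 328\right) = 3 \left(\left(433 + i \sqrt{502}\right) + 328\right) = 3 \left(761 + i \sqrt{502}\right) = 2283 + 3 i \sqrt{502} \approx 2283.0 + 67.216 i$)
$\left(-2107 + c{\left(51 \right)}\right) + l = \left(-2107 + \left(2 + 51\right)^{2}\right) + \left(2283 + 3 i \sqrt{502}\right) = \left(-2107 + 53^{2}\right) + \left(2283 + 3 i \sqrt{502}\right) = \left(-2107 + 2809\right) + \left(2283 + 3 i \sqrt{502}\right) = 702 + \left(2283 + 3 i \sqrt{502}\right) = 2985 + 3 i \sqrt{502}$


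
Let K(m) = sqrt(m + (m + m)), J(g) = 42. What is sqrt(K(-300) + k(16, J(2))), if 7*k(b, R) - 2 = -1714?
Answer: sqrt(-11984 + 1470*I)/7 ≈ 0.95736 + 15.668*I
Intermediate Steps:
k(b, R) = -1712/7 (k(b, R) = 2/7 + (1/7)*(-1714) = 2/7 - 1714/7 = -1712/7)
K(m) = sqrt(3)*sqrt(m) (K(m) = sqrt(m + 2*m) = sqrt(3*m) = sqrt(3)*sqrt(m))
sqrt(K(-300) + k(16, J(2))) = sqrt(sqrt(3)*sqrt(-300) - 1712/7) = sqrt(sqrt(3)*(10*I*sqrt(3)) - 1712/7) = sqrt(30*I - 1712/7) = sqrt(-1712/7 + 30*I)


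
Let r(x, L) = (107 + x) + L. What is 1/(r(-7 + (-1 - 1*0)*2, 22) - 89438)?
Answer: -1/89318 ≈ -1.1196e-5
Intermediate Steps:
r(x, L) = 107 + L + x
1/(r(-7 + (-1 - 1*0)*2, 22) - 89438) = 1/((107 + 22 + (-7 + (-1 - 1*0)*2)) - 89438) = 1/((107 + 22 + (-7 + (-1 + 0)*2)) - 89438) = 1/((107 + 22 + (-7 - 1*2)) - 89438) = 1/((107 + 22 + (-7 - 2)) - 89438) = 1/((107 + 22 - 9) - 89438) = 1/(120 - 89438) = 1/(-89318) = -1/89318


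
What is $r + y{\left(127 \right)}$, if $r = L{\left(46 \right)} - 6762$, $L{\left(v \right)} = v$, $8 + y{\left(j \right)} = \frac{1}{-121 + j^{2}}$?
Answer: $- \frac{107637791}{16008} \approx -6724.0$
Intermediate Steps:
$y{\left(j \right)} = -8 + \frac{1}{-121 + j^{2}}$
$r = -6716$ ($r = 46 - 6762 = -6716$)
$r + y{\left(127 \right)} = -6716 + \frac{969 - 8 \cdot 127^{2}}{-121 + 127^{2}} = -6716 + \frac{969 - 129032}{-121 + 16129} = -6716 + \frac{969 - 129032}{16008} = -6716 + \frac{1}{16008} \left(-128063\right) = -6716 - \frac{128063}{16008} = - \frac{107637791}{16008}$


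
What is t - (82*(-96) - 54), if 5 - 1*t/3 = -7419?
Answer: 30198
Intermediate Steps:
t = 22272 (t = 15 - 3*(-7419) = 15 + 22257 = 22272)
t - (82*(-96) - 54) = 22272 - (82*(-96) - 54) = 22272 - (-7872 - 54) = 22272 - 1*(-7926) = 22272 + 7926 = 30198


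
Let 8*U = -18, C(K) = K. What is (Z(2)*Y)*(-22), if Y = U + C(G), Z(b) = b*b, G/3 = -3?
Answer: 990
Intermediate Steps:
G = -9 (G = 3*(-3) = -9)
Z(b) = b²
U = -9/4 (U = (⅛)*(-18) = -9/4 ≈ -2.2500)
Y = -45/4 (Y = -9/4 - 9 = -45/4 ≈ -11.250)
(Z(2)*Y)*(-22) = (2²*(-45/4))*(-22) = (4*(-45/4))*(-22) = -45*(-22) = 990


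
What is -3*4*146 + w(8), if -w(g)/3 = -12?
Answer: -1716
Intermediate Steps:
w(g) = 36 (w(g) = -3*(-12) = 36)
-3*4*146 + w(8) = -3*4*146 + 36 = -12*146 + 36 = -1752 + 36 = -1716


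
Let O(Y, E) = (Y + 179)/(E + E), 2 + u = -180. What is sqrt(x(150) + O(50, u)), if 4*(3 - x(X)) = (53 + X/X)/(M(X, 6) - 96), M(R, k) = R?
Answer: sqrt(17563)/91 ≈ 1.4563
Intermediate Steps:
u = -182 (u = -2 - 180 = -182)
O(Y, E) = (179 + Y)/(2*E) (O(Y, E) = (179 + Y)/((2*E)) = (179 + Y)*(1/(2*E)) = (179 + Y)/(2*E))
x(X) = 3 - 27/(2*(-96 + X)) (x(X) = 3 - (53 + X/X)/(4*(X - 96)) = 3 - (53 + 1)/(4*(-96 + X)) = 3 - 27/(2*(-96 + X)))
sqrt(x(150) + O(50, u)) = sqrt(3*(-201 + 2*150)/(2*(-96 + 150)) + (1/2)*(179 + 50)/(-182)) = sqrt((3/2)*(-201 + 300)/54 + (1/2)*(-1/182)*229) = sqrt((3/2)*(1/54)*99 - 229/364) = sqrt(11/4 - 229/364) = sqrt(193/91) = sqrt(17563)/91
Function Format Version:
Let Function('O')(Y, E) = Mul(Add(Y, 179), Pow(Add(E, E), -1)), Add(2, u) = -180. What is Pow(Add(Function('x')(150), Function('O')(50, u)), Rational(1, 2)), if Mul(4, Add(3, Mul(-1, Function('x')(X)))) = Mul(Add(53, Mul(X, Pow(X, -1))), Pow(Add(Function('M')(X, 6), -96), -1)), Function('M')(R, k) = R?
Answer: Mul(Rational(1, 91), Pow(17563, Rational(1, 2))) ≈ 1.4563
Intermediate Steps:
u = -182 (u = Add(-2, -180) = -182)
Function('O')(Y, E) = Mul(Rational(1, 2), Pow(E, -1), Add(179, Y)) (Function('O')(Y, E) = Mul(Add(179, Y), Pow(Mul(2, E), -1)) = Mul(Add(179, Y), Mul(Rational(1, 2), Pow(E, -1))) = Mul(Rational(1, 2), Pow(E, -1), Add(179, Y)))
Function('x')(X) = Add(3, Mul(Rational(-27, 2), Pow(Add(-96, X), -1))) (Function('x')(X) = Add(3, Mul(Rational(-1, 4), Mul(Add(53, Mul(X, Pow(X, -1))), Pow(Add(X, -96), -1)))) = Add(3, Mul(Rational(-1, 4), Mul(Add(53, 1), Pow(Add(-96, X), -1)))) = Add(3, Mul(Rational(-1, 4), Mul(54, Pow(Add(-96, X), -1)))) = Add(3, Mul(Rational(-27, 2), Pow(Add(-96, X), -1))))
Pow(Add(Function('x')(150), Function('O')(50, u)), Rational(1, 2)) = Pow(Add(Mul(Rational(3, 2), Pow(Add(-96, 150), -1), Add(-201, Mul(2, 150))), Mul(Rational(1, 2), Pow(-182, -1), Add(179, 50))), Rational(1, 2)) = Pow(Add(Mul(Rational(3, 2), Pow(54, -1), Add(-201, 300)), Mul(Rational(1, 2), Rational(-1, 182), 229)), Rational(1, 2)) = Pow(Add(Mul(Rational(3, 2), Rational(1, 54), 99), Rational(-229, 364)), Rational(1, 2)) = Pow(Add(Rational(11, 4), Rational(-229, 364)), Rational(1, 2)) = Pow(Rational(193, 91), Rational(1, 2)) = Mul(Rational(1, 91), Pow(17563, Rational(1, 2)))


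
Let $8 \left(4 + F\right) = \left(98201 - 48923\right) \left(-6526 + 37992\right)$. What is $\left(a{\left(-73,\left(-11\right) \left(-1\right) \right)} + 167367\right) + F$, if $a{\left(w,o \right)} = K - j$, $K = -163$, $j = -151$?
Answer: $\frac{387980089}{2} \approx 1.9399 \cdot 10^{8}$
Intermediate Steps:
$a{\left(w,o \right)} = -12$ ($a{\left(w,o \right)} = -163 - -151 = -163 + 151 = -12$)
$F = \frac{387645379}{2}$ ($F = -4 + \frac{\left(98201 - 48923\right) \left(-6526 + 37992\right)}{8} = -4 + \frac{49278 \cdot 31466}{8} = -4 + \frac{1}{8} \cdot 1550581548 = -4 + \frac{387645387}{2} = \frac{387645379}{2} \approx 1.9382 \cdot 10^{8}$)
$\left(a{\left(-73,\left(-11\right) \left(-1\right) \right)} + 167367\right) + F = \left(-12 + 167367\right) + \frac{387645379}{2} = 167355 + \frac{387645379}{2} = \frac{387980089}{2}$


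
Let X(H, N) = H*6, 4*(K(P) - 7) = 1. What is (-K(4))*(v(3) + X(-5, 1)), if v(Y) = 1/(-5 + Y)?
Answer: 1769/8 ≈ 221.13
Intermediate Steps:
K(P) = 29/4 (K(P) = 7 + (1/4)*1 = 7 + 1/4 = 29/4)
X(H, N) = 6*H
(-K(4))*(v(3) + X(-5, 1)) = (-1*29/4)*(1/(-5 + 3) + 6*(-5)) = -29*(1/(-2) - 30)/4 = -29*(-1/2 - 30)/4 = -29/4*(-61/2) = 1769/8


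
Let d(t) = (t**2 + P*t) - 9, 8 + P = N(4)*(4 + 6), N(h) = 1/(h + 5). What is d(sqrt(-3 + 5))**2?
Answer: 11657/81 + 868*sqrt(2)/9 ≈ 280.31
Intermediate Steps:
N(h) = 1/(5 + h)
P = -62/9 (P = -8 + (4 + 6)/(5 + 4) = -8 + 10/9 = -62/9 ≈ -6.8889)
d(t) = -9 + t**2 - 62*t/9 (d(t) = (t**2 - 62*t/9) - 9 = -9 + t**2 - 62*t/9)
d(sqrt(-3 + 5))**2 = (-9 + (sqrt(-3 + 5))**2 - 62*sqrt(-3 + 5)/9)**2 = (-9 + (sqrt(2))**2 - 62*sqrt(2)/9)**2 = (-9 + 2 - 62*sqrt(2)/9)**2 = (-7 - 62*sqrt(2)/9)**2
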